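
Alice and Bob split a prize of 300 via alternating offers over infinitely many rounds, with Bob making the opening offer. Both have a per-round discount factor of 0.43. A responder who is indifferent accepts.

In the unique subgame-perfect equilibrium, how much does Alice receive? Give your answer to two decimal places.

90.21

Let x be Bob's share when Bob proposes and y be Alice's share when Alice proposes.
Alice accepts iff offered ≥ 0.43·y, so x = 300 − 0.43y. Symmetrically y = 300 − 0.43x.
Substituting: x = 300 − 0.43(300 − 0.43x), giving x(1 − 0.43·0.43) = 300(1 − 0.43).
So x = 300 × 0.57 / 0.8151 ≈ 209.7902, and Alice receives 300 − x ≈ 90.2098.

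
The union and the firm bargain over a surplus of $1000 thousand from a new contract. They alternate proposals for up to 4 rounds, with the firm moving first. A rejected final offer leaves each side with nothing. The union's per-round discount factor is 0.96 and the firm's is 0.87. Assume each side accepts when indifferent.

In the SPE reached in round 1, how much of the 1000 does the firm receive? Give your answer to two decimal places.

Round 4 (the union proposes): rejection yields 0 for the firm; the union offers 0 and keeps 1000.
Round 3 (the firm proposes): the union can get 1000 next round, worth 0.96 × 1000 = 960 now; the firm offers that and keeps 40.
Round 2 (the union proposes): the firm can get 40 next round, worth 0.87 × 40 = 34.8 now; the union offers that and keeps 965.2.
Round 1 (the firm proposes): the union can get 965.2 next round, worth 0.96 × 965.2 = 926.592 now; the firm offers that and keeps 73.408.

73.41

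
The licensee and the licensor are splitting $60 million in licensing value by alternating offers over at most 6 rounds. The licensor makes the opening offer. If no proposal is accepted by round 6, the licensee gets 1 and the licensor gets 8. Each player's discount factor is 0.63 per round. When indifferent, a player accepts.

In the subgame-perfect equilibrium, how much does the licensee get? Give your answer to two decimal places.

24.70

Round 6 (the licensee proposes): the licensor gets 8 if talks fail, so the licensee offers 8 and keeps 52.
Round 5 (the licensor proposes): the licensee can get 52 next round, worth 0.63 × 52 = 32.76 now. The licensor offers 32.76 and keeps 60 − 32.76 = 27.24.
Round 4 (the licensee proposes): the licensor can get 27.24 next round, worth 0.63 × 27.24 = 17.1612 now, so the licensee offers 17.1612, keeping 42.8388.
Round 3 (the licensor proposes): the licensee can get 42.8388 next round, worth 0.63 × 42.8388 = 26.988444 now. The licensor offers 26.988444 and keeps 60 − 26.988444 = 33.011556.
Round 2 (the licensee proposes): the licensor can get 33.011556 next round, worth 0.63 × 33.011556 = 20.79728028 now; the licensee offers that and keeps 39.20271972.
Round 1 (the licensor proposes): the licensee can get 39.20271972 next round, worth 0.63 × 39.20271972 = 24.6977134236 now, so the licensor offers 24.6977134236, keeping 35.3022865764.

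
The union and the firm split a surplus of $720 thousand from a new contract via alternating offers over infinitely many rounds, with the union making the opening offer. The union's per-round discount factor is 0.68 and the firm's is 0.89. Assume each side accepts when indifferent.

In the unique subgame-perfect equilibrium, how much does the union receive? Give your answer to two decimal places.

200.61

When the union proposes, the firm accepts any offer worth at least 0.89 times what the firm would get by proposing next round; and vice versa.
This gives x = 720 − 0.89y and y = 720 − 0.68x, where x and y are each side's share when it proposes.
Hence (1 − 0.89·0.68)x = 720(1 − 0.89), i.e. 0.3948·x = 79.2.
x ≈ 200.6079; the firm's share is 720 − x ≈ 519.3921.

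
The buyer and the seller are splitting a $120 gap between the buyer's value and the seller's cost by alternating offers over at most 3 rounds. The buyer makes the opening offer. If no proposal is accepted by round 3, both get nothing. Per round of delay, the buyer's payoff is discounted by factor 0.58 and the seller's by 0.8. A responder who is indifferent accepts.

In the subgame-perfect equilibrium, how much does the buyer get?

By backward induction:
Round 3 (the buyer proposes): rejection yields 0 for the seller; the buyer offers 0 and keeps 120.
Round 2 (the seller proposes): the buyer can get 120 next round, worth 0.58 × 120 = 69.6 now, so the seller offers 69.6, keeping 50.4.
Round 1 (the buyer proposes): the seller can get 50.4 next round, worth 0.8 × 50.4 = 40.32 now. The buyer offers 40.32 and keeps 120 − 40.32 = 79.68.

79.68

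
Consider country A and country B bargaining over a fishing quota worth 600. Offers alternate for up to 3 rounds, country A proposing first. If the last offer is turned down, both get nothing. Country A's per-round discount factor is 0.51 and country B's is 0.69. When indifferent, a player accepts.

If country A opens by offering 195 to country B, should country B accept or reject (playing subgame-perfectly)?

Round 3 (country A proposes): country B will accept anything ≥ 0, so country A offers 0 and keeps 600.
Round 2 (country B proposes): country A can get 600 next round, worth 0.51 × 600 = 306 now. Country B offers 306 and keeps 600 − 306 = 294.
So by rejecting in round 1, country B gets 294 next round, worth 0.69 × 294 = 202.86 now.
Offer 195 < 202.86, so country B rejects.

Reject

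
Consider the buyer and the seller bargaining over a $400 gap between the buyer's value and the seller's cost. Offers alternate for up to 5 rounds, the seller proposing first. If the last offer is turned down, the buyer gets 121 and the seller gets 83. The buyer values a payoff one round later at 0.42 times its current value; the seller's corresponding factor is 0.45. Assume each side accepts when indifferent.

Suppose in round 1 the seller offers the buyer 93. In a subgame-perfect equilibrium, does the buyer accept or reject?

Reject

Round 5 (the seller proposes): the buyer gets 121 if talks fail, so the seller offers 121 and keeps 279.
Round 4 (the buyer proposes): the seller can get 279 next round, worth 0.45 × 279 = 125.55 now, so the buyer offers 125.55, keeping 274.45.
Round 3 (the seller proposes): the buyer can get 274.45 next round, worth 0.42 × 274.45 = 115.269 now; the seller offers that and keeps 284.731.
Round 2 (the buyer proposes): the seller can get 284.731 next round, worth 0.45 × 284.731 = 128.12895 now; the buyer offers that and keeps 271.87105.
So by rejecting in round 1, the buyer gets 271.87105 next round, worth 0.42 × 271.87105 = 114.185841 now.
Offer 93 < 114.185841, so the buyer rejects.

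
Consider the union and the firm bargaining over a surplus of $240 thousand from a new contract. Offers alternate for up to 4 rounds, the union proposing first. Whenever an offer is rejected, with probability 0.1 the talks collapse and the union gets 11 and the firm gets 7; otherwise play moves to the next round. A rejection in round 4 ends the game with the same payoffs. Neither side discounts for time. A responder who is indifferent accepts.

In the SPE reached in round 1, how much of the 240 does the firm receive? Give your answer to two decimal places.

188.82

Round 4 (the firm proposes): the union gets 11 if talks fail, so the firm offers 11 and keeps 229.
Round 3 (the union proposes): rejecting gives the firm an expected 0.9 × 229 + 0.1 × 7 = 206.8, so the union offers 206.8, keeping 33.2.
Round 2 (the firm proposes): rejecting gives the union an expected 0.9 × 33.2 + 0.1 × 11 = 30.98, so the firm offers 30.98, keeping 209.02.
Round 1 (the union proposes): rejecting gives the firm an expected 0.9 × 209.02 + 0.1 × 7 = 188.818, so the union offers 188.818, keeping 51.182.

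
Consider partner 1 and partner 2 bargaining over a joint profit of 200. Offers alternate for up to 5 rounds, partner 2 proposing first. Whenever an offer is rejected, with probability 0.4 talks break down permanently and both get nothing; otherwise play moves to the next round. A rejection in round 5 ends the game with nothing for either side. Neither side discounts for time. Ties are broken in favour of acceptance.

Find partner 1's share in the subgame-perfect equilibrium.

By backward induction:
Round 5 (partner 2 proposes): rejection yields 0 for partner 1; partner 2 offers 0 and keeps 200.
Round 4 (partner 1 proposes): rejecting gives partner 2 an expected 0.6 × 200 = 120. Partner 1 offers 120 and keeps 200 − 120 = 80.
Round 3 (partner 2 proposes): rejecting gives partner 1 an expected 0.6 × 80 = 48, so partner 2 offers 48, keeping 152.
Round 2 (partner 1 proposes): rejecting gives partner 2 an expected 0.6 × 152 = 91.2. Partner 1 offers 91.2 and keeps 200 − 91.2 = 108.8.
Round 1 (partner 2 proposes): rejecting gives partner 1 an expected 0.6 × 108.8 = 65.28, so partner 2 offers 65.28, keeping 134.72.

65.28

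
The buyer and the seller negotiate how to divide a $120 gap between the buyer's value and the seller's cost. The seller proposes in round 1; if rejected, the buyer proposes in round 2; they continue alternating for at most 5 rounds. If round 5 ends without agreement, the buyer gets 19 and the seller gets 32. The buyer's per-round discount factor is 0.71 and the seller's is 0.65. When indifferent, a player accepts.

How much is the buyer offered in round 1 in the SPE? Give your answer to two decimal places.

47.63

Round 5 (the seller proposes): the buyer gets 19 if talks fail, so the seller offers 19 and keeps 101.
Round 4 (the buyer proposes): the seller can get 101 next round, worth 0.65 × 101 = 65.65 now. The buyer offers 65.65 and keeps 120 − 65.65 = 54.35.
Round 3 (the seller proposes): the buyer can get 54.35 next round, worth 0.71 × 54.35 = 38.5885 now; the seller offers that and keeps 81.4115.
Round 2 (the buyer proposes): the seller can get 81.4115 next round, worth 0.65 × 81.4115 = 52.917475 now; the buyer offers that and keeps 67.082525.
Round 1 (the seller proposes): the buyer can get 67.082525 next round, worth 0.71 × 67.082525 = 47.62859275 now; the seller offers that and keeps 72.37140725.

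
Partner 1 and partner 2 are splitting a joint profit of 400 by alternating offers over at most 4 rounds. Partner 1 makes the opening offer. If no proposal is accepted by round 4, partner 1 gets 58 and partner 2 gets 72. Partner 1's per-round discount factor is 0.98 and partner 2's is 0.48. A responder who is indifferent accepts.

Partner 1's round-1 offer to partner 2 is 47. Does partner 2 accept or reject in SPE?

Round 4 (partner 2 proposes): partner 1 gets 58 if talks fail, so partner 2 offers 58 and keeps 342.
Round 3 (partner 1 proposes): partner 2 can get 342 next round, worth 0.48 × 342 = 164.16 now; partner 1 offers that and keeps 235.84.
Round 2 (partner 2 proposes): partner 1 can get 235.84 next round, worth 0.98 × 235.84 = 231.1232 now. Partner 2 offers 231.1232 and keeps 400 − 231.1232 = 168.8768.
So by rejecting in round 1, partner 2 gets 168.8768 next round, worth 0.48 × 168.8768 = 81.060864 now.
Offer 47 < 81.060864, so partner 2 rejects.

Reject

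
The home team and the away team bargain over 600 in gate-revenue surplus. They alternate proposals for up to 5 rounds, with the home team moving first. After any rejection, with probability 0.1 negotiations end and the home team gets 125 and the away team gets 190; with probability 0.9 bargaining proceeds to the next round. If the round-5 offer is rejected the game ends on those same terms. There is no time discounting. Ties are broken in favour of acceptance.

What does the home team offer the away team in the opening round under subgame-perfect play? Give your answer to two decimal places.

236.43

Round 5 (the home team proposes): the away team gets 190 if talks fail, so the home team offers 190 and keeps 410.
Round 4 (the away team proposes): rejecting gives the home team an expected 0.9 × 410 + 0.1 × 125 = 381.5. The away team offers 381.5 and keeps 600 − 381.5 = 218.5.
Round 3 (the home team proposes): rejecting gives the away team an expected 0.9 × 218.5 + 0.1 × 190 = 215.65. The home team offers 215.65 and keeps 600 − 215.65 = 384.35.
Round 2 (the away team proposes): rejecting gives the home team an expected 0.9 × 384.35 + 0.1 × 125 = 358.415. The away team offers 358.415 and keeps 600 − 358.415 = 241.585.
Round 1 (the home team proposes): rejecting gives the away team an expected 0.9 × 241.585 + 0.1 × 190 = 236.4265; the home team offers that and keeps 363.5735.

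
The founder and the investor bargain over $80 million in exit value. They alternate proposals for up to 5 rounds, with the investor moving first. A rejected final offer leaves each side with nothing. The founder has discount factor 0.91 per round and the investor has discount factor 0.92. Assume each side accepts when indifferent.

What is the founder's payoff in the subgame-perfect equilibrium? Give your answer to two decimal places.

10.70

Work backward from the last round.
Round 5 (the investor proposes): the founder will accept anything ≥ 0, so the investor offers 0 and keeps 80.
Round 4 (the founder proposes): the investor can get 80 next round, worth 0.92 × 80 = 73.6 now. The founder offers 73.6 and keeps 80 − 73.6 = 6.4.
Round 3 (the investor proposes): the founder can get 6.4 next round, worth 0.91 × 6.4 = 5.824 now, so the investor offers 5.824, keeping 74.176.
Round 2 (the founder proposes): the investor can get 74.176 next round, worth 0.92 × 74.176 = 68.24192 now. The founder offers 68.24192 and keeps 80 − 68.24192 = 11.75808.
Round 1 (the investor proposes): the founder can get 11.75808 next round, worth 0.91 × 11.75808 = 10.6998528 now, so the investor offers 10.6998528, keeping 69.3001472.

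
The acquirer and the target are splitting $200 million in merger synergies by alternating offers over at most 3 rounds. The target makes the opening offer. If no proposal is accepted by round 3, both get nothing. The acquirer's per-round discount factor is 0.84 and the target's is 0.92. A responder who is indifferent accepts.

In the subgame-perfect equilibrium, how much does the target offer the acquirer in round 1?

Work backward from the last round.
Round 3 (the target proposes): rejection yields 0 for the acquirer; the target offers 0 and keeps 200.
Round 2 (the acquirer proposes): the target can get 200 next round, worth 0.92 × 200 = 184 now; the acquirer offers that and keeps 16.
Round 1 (the target proposes): the acquirer can get 16 next round, worth 0.84 × 16 = 13.44 now, so the target offers 13.44, keeping 186.56.

13.44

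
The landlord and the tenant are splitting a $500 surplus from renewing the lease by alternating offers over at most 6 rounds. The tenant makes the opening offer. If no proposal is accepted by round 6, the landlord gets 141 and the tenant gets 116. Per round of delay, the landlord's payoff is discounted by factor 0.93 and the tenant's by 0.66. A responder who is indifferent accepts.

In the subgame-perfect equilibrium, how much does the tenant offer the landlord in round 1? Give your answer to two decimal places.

389.69

Work backward from the last round.
Round 6 (the landlord proposes): the tenant gets 116 if talks fail, so the landlord offers 116 and keeps 384.
Round 5 (the tenant proposes): the landlord can get 384 next round, worth 0.93 × 384 = 357.12 now. The tenant offers 357.12 and keeps 500 − 357.12 = 142.88.
Round 4 (the landlord proposes): the tenant can get 142.88 next round, worth 0.66 × 142.88 = 94.3008 now. The landlord offers 94.3008 and keeps 500 − 94.3008 = 405.6992.
Round 3 (the tenant proposes): the landlord can get 405.6992 next round, worth 0.93 × 405.6992 = 377.300256 now, so the tenant offers 377.300256, keeping 122.699744.
Round 2 (the landlord proposes): the tenant can get 122.699744 next round, worth 0.66 × 122.699744 = 80.98183104 now; the landlord offers that and keeps 419.01816896.
Round 1 (the tenant proposes): the landlord can get 419.01816896 next round, worth 0.93 × 419.01816896 = 389.6868971328 now, so the tenant offers 389.6868971328, keeping 110.3131028672.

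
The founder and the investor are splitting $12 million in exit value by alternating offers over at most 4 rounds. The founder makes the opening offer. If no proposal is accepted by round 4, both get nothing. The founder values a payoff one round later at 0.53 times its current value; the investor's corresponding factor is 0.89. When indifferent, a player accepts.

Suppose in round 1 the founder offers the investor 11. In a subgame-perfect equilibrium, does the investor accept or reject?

Round 4 (the investor proposes): the founder will accept anything ≥ 0, so the investor offers 0 and keeps 12.
Round 3 (the founder proposes): the investor can get 12 next round, worth 0.89 × 12 = 10.68 now, so the founder offers 10.68, keeping 1.32.
Round 2 (the investor proposes): the founder can get 1.32 next round, worth 0.53 × 1.32 = 0.6996 now; the investor offers that and keeps 11.3004.
So by rejecting in round 1, the investor gets 11.3004 next round, worth 0.89 × 11.3004 = 10.057356 now.
Offer 11 ≥ 10.057356, so the investor accepts.

Accept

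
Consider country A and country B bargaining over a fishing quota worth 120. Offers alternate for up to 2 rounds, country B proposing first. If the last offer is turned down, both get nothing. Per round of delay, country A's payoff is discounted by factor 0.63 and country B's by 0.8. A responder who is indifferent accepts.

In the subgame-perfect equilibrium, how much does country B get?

Round 2 (country A proposes): country B will accept anything ≥ 0, so country A offers 0 and keeps 120.
Round 1 (country B proposes): country A can get 120 next round, worth 0.63 × 120 = 75.6 now, so country B offers 75.6, keeping 44.4.

44.4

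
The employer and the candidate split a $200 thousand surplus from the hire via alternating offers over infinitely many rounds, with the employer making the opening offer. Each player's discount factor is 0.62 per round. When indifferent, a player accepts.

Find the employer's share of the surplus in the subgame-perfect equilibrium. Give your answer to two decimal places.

In a stationary SPE each proposer offers the other exactly their discounted continuation value.
If the employer keeps x when proposing and the candidate keeps y when proposing, then x = 200 − 0.62y and y = 200 − 0.62x.
Solving: x = 200(1 − 0.62) / (1 − 0.62·0.62) = 76 / 0.6156 ≈ 123.4568.
The candidate gets 200 − 123.4568 ≈ 76.5432.

123.46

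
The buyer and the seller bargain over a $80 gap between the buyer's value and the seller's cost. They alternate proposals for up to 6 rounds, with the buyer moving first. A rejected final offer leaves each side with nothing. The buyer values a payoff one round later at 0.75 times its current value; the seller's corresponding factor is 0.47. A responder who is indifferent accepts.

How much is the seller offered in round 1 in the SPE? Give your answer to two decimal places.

Round 6 (the seller proposes): the buyer will accept anything ≥ 0, so the seller offers 0 and keeps 80.
Round 5 (the buyer proposes): the seller can get 80 next round, worth 0.47 × 80 = 37.6 now. The buyer offers 37.6 and keeps 80 − 37.6 = 42.4.
Round 4 (the seller proposes): the buyer can get 42.4 next round, worth 0.75 × 42.4 = 31.8 now. The seller offers 31.8 and keeps 80 − 31.8 = 48.2.
Round 3 (the buyer proposes): the seller can get 48.2 next round, worth 0.47 × 48.2 = 22.654 now, so the buyer offers 22.654, keeping 57.346.
Round 2 (the seller proposes): the buyer can get 57.346 next round, worth 0.75 × 57.346 = 43.0095 now, so the seller offers 43.0095, keeping 36.9905.
Round 1 (the buyer proposes): the seller can get 36.9905 next round, worth 0.47 × 36.9905 = 17.385535 now, so the buyer offers 17.385535, keeping 62.614465.

17.39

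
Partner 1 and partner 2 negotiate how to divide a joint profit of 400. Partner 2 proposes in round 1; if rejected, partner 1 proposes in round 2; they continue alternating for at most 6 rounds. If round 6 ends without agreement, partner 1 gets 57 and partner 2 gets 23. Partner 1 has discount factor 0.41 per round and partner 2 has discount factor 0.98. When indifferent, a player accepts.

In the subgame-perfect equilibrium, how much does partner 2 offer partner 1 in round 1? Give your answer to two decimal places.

Round 6 (partner 1 proposes): partner 2 gets 23 if talks fail, so partner 1 offers 23 and keeps 377.
Round 5 (partner 2 proposes): partner 1 can get 377 next round, worth 0.41 × 377 = 154.57 now. Partner 2 offers 154.57 and keeps 400 − 154.57 = 245.43.
Round 4 (partner 1 proposes): partner 2 can get 245.43 next round, worth 0.98 × 245.43 = 240.5214 now. Partner 1 offers 240.5214 and keeps 400 − 240.5214 = 159.4786.
Round 3 (partner 2 proposes): partner 1 can get 159.4786 next round, worth 0.41 × 159.4786 = 65.386226 now, so partner 2 offers 65.386226, keeping 334.613774.
Round 2 (partner 1 proposes): partner 2 can get 334.613774 next round, worth 0.98 × 334.613774 = 327.92149852 now; partner 1 offers that and keeps 72.07850148.
Round 1 (partner 2 proposes): partner 1 can get 72.07850148 next round, worth 0.41 × 72.07850148 = 29.5521856068 now, so partner 2 offers 29.5521856068, keeping 370.4478143932.

29.55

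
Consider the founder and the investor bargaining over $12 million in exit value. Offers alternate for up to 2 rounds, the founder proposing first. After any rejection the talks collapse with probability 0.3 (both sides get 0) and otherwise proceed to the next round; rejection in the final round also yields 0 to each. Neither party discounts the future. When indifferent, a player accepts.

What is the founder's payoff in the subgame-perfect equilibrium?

3.6

By backward induction:
Round 2 (the investor proposes): the founder will accept anything ≥ 0, so the investor offers 0 and keeps 12.
Round 1 (the founder proposes): rejecting gives the investor an expected 0.7 × 12 = 8.4. The founder offers 8.4 and keeps 12 − 8.4 = 3.6.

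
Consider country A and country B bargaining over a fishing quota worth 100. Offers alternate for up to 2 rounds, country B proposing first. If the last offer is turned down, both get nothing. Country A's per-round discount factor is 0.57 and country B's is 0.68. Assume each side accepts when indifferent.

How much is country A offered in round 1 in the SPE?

57

Solve by backward induction from round 2.
Round 2 (country A proposes): country B will accept anything ≥ 0, so country A offers 0 and keeps 100.
Round 1 (country B proposes): country A can get 100 next round, worth 0.57 × 100 = 57 now. Country B offers 57 and keeps 100 − 57 = 43.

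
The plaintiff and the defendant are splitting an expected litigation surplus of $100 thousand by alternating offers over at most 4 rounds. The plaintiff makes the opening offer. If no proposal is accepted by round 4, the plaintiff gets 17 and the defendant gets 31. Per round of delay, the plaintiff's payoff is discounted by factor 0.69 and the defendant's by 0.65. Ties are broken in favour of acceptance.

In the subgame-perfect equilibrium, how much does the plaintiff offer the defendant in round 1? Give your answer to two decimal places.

Solve by backward induction from round 4.
Round 4 (the defendant proposes): the plaintiff gets 17 if talks fail, so the defendant offers 17 and keeps 83.
Round 3 (the plaintiff proposes): the defendant can get 83 next round, worth 0.65 × 83 = 53.95 now. The plaintiff offers 53.95 and keeps 100 − 53.95 = 46.05.
Round 2 (the defendant proposes): the plaintiff can get 46.05 next round, worth 0.69 × 46.05 = 31.7745 now. The defendant offers 31.7745 and keeps 100 − 31.7745 = 68.2255.
Round 1 (the plaintiff proposes): the defendant can get 68.2255 next round, worth 0.65 × 68.2255 = 44.346575 now, so the plaintiff offers 44.346575, keeping 55.653425.

44.35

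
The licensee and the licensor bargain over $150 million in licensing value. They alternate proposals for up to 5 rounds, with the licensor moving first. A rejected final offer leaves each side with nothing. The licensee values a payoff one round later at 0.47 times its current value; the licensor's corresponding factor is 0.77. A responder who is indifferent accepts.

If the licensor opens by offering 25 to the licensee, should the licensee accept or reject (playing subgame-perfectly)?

Accept

Round 5 (the licensor proposes): the licensee will accept anything ≥ 0, so the licensor offers 0 and keeps 150.
Round 4 (the licensee proposes): the licensor can get 150 next round, worth 0.77 × 150 = 115.5 now; the licensee offers that and keeps 34.5.
Round 3 (the licensor proposes): the licensee can get 34.5 next round, worth 0.47 × 34.5 = 16.215 now, so the licensor offers 16.215, keeping 133.785.
Round 2 (the licensee proposes): the licensor can get 133.785 next round, worth 0.77 × 133.785 = 103.01445 now, so the licensee offers 103.01445, keeping 46.98555.
So by rejecting in round 1, the licensee gets 46.98555 next round, worth 0.47 × 46.98555 = 22.0832085 now.
Offer 25 ≥ 22.0832085, so the licensee accepts.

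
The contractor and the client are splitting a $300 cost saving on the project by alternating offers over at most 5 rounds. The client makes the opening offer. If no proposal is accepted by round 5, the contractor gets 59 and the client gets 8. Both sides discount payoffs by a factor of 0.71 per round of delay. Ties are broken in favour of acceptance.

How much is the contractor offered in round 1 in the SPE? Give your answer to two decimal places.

107.90

By backward induction:
Round 5 (the client proposes): the contractor gets 59 if talks fail, so the client offers 59 and keeps 241.
Round 4 (the contractor proposes): the client can get 241 next round, worth 0.71 × 241 = 171.11 now. The contractor offers 171.11 and keeps 300 − 171.11 = 128.89.
Round 3 (the client proposes): the contractor can get 128.89 next round, worth 0.71 × 128.89 = 91.5119 now; the client offers that and keeps 208.4881.
Round 2 (the contractor proposes): the client can get 208.4881 next round, worth 0.71 × 208.4881 = 148.026551 now. The contractor offers 148.026551 and keeps 300 − 148.026551 = 151.973449.
Round 1 (the client proposes): the contractor can get 151.973449 next round, worth 0.71 × 151.973449 = 107.90114879 now, so the client offers 107.90114879, keeping 192.09885121.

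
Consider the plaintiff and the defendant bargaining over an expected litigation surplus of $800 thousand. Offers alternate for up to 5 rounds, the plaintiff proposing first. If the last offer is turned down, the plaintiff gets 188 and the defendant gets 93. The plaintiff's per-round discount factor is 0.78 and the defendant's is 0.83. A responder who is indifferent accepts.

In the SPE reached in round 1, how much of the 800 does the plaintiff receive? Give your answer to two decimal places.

520.37

Work backward from the last round.
Round 5 (the plaintiff proposes): the defendant gets 93 if talks fail, so the plaintiff offers 93 and keeps 707.
Round 4 (the defendant proposes): the plaintiff can get 707 next round, worth 0.78 × 707 = 551.46 now; the defendant offers that and keeps 248.54.
Round 3 (the plaintiff proposes): the defendant can get 248.54 next round, worth 0.83 × 248.54 = 206.2882 now. The plaintiff offers 206.2882 and keeps 800 − 206.2882 = 593.7118.
Round 2 (the defendant proposes): the plaintiff can get 593.7118 next round, worth 0.78 × 593.7118 = 463.095204 now, so the defendant offers 463.095204, keeping 336.904796.
Round 1 (the plaintiff proposes): the defendant can get 336.904796 next round, worth 0.83 × 336.904796 = 279.63098068 now, so the plaintiff offers 279.63098068, keeping 520.36901932.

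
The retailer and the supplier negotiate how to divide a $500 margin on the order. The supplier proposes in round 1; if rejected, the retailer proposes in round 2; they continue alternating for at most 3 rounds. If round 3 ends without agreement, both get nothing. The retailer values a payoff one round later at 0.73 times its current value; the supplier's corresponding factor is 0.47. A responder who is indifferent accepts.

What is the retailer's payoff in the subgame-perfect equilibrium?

193.45

Round 3 (the supplier proposes): rejection yields 0 for the retailer; the supplier offers 0 and keeps 500.
Round 2 (the retailer proposes): the supplier can get 500 next round, worth 0.47 × 500 = 235 now. The retailer offers 235 and keeps 500 − 235 = 265.
Round 1 (the supplier proposes): the retailer can get 265 next round, worth 0.73 × 265 = 193.45 now, so the supplier offers 193.45, keeping 306.55.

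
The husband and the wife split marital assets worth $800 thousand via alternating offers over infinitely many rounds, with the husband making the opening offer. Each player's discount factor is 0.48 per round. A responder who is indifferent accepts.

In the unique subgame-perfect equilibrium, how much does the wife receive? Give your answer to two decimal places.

Let x be the husband's share when the husband proposes and y be the wife's share when the wife proposes.
The wife accepts iff offered ≥ 0.48·y, so x = 800 − 0.48y. Symmetrically y = 800 − 0.48x.
Substituting: x = 800 − 0.48(800 − 0.48x), giving x(1 − 0.48·0.48) = 800(1 − 0.48).
So x = 800 × 0.52 / 0.7696 ≈ 540.5405, and the wife receives 800 − x ≈ 259.4595.

259.46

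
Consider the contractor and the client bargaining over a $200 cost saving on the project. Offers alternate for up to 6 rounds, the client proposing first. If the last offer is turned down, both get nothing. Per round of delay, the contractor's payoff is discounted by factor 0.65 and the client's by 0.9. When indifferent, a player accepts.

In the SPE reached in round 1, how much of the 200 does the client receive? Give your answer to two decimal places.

Round 6 (the contractor proposes): rejection yields 0 for the client; the contractor offers 0 and keeps 200.
Round 5 (the client proposes): the contractor can get 200 next round, worth 0.65 × 200 = 130 now, so the client offers 130, keeping 70.
Round 4 (the contractor proposes): the client can get 70 next round, worth 0.9 × 70 = 63 now. The contractor offers 63 and keeps 200 − 63 = 137.
Round 3 (the client proposes): the contractor can get 137 next round, worth 0.65 × 137 = 89.05 now, so the client offers 89.05, keeping 110.95.
Round 2 (the contractor proposes): the client can get 110.95 next round, worth 0.9 × 110.95 = 99.855 now, so the contractor offers 99.855, keeping 100.145.
Round 1 (the client proposes): the contractor can get 100.145 next round, worth 0.65 × 100.145 = 65.09425 now. The client offers 65.09425 and keeps 200 − 65.09425 = 134.90575.

134.91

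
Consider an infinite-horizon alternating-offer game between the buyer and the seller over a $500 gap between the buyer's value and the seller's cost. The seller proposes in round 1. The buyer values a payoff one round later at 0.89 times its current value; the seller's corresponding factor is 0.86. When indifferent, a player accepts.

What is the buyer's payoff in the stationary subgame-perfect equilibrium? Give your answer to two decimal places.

When the seller proposes, the buyer accepts any offer worth at least 0.89 times what the buyer would get by proposing next round; and vice versa.
This gives x = 500 − 0.89y and y = 500 − 0.86x, where x and y are each side's share when it proposes.
Hence (1 − 0.89·0.86)x = 500(1 − 0.89), i.e. 0.2346·x = 55.
x ≈ 234.4416; the buyer's share is 500 − x ≈ 265.5584.

265.56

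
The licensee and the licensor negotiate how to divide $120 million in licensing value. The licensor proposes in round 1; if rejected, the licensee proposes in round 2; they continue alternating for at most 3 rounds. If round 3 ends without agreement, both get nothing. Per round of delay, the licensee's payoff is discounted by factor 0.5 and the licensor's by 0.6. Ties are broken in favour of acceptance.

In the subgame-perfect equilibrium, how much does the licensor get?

96

Round 3 (the licensor proposes): the licensee will accept anything ≥ 0, so the licensor offers 0 and keeps 120.
Round 2 (the licensee proposes): the licensor can get 120 next round, worth 0.6 × 120 = 72 now. The licensee offers 72 and keeps 120 − 72 = 48.
Round 1 (the licensor proposes): the licensee can get 48 next round, worth 0.5 × 48 = 24 now, so the licensor offers 24, keeping 96.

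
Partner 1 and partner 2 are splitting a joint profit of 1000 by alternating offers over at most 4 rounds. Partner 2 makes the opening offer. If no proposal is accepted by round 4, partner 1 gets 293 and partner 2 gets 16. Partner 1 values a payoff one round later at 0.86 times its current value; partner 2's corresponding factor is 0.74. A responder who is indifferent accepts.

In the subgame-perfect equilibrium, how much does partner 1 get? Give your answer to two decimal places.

Solve by backward induction from round 4.
Round 4 (partner 1 proposes): partner 2 gets 16 if talks fail, so partner 1 offers 16 and keeps 984.
Round 3 (partner 2 proposes): partner 1 can get 984 next round, worth 0.86 × 984 = 846.24 now, so partner 2 offers 846.24, keeping 153.76.
Round 2 (partner 1 proposes): partner 2 can get 153.76 next round, worth 0.74 × 153.76 = 113.7824 now, so partner 1 offers 113.7824, keeping 886.2176.
Round 1 (partner 2 proposes): partner 1 can get 886.2176 next round, worth 0.86 × 886.2176 = 762.147136 now. Partner 2 offers 762.147136 and keeps 1000 − 762.147136 = 237.852864.

762.15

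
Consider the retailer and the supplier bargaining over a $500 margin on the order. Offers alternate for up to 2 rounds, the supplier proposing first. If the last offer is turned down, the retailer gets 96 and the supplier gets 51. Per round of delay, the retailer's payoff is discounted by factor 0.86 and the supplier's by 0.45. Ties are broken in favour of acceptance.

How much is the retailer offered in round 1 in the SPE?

386.14

By backward induction:
Round 2 (the retailer proposes): the supplier gets 51 if talks fail, so the retailer offers 51 and keeps 449.
Round 1 (the supplier proposes): the retailer can get 449 next round, worth 0.86 × 449 = 386.14 now; the supplier offers that and keeps 113.86.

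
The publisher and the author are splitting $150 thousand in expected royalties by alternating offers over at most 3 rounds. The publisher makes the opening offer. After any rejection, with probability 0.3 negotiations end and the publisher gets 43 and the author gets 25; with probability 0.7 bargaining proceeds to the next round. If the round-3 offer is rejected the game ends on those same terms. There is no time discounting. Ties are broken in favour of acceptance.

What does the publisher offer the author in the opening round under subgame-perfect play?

Round 3 (the publisher proposes): the author gets 25 if talks fail, so the publisher offers 25 and keeps 125.
Round 2 (the author proposes): rejecting gives the publisher an expected 0.7 × 125 + 0.3 × 43 = 100.4; the author offers that and keeps 49.6.
Round 1 (the publisher proposes): rejecting gives the author an expected 0.7 × 49.6 + 0.3 × 25 = 42.22, so the publisher offers 42.22, keeping 107.78.

42.22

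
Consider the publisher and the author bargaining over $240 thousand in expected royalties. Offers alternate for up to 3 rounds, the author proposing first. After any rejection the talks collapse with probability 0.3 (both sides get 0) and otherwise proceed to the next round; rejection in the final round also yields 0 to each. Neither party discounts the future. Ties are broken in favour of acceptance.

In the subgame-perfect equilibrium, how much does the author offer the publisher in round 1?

50.4

By backward induction:
Round 3 (the author proposes): the publisher will accept anything ≥ 0, so the author offers 0 and keeps 240.
Round 2 (the publisher proposes): rejecting gives the author an expected 0.7 × 240 = 168; the publisher offers that and keeps 72.
Round 1 (the author proposes): rejecting gives the publisher an expected 0.7 × 72 = 50.4; the author offers that and keeps 189.6.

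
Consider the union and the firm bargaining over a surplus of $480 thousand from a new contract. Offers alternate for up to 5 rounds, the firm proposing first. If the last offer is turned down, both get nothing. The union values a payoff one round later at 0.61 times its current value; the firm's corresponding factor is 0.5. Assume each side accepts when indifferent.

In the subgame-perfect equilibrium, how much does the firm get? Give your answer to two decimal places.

Round 5 (the firm proposes): rejection yields 0 for the union; the firm offers 0 and keeps 480.
Round 4 (the union proposes): the firm can get 480 next round, worth 0.5 × 480 = 240 now. The union offers 240 and keeps 480 − 240 = 240.
Round 3 (the firm proposes): the union can get 240 next round, worth 0.61 × 240 = 146.4 now; the firm offers that and keeps 333.6.
Round 2 (the union proposes): the firm can get 333.6 next round, worth 0.5 × 333.6 = 166.8 now; the union offers that and keeps 313.2.
Round 1 (the firm proposes): the union can get 313.2 next round, worth 0.61 × 313.2 = 191.052 now. The firm offers 191.052 and keeps 480 − 191.052 = 288.948.

288.95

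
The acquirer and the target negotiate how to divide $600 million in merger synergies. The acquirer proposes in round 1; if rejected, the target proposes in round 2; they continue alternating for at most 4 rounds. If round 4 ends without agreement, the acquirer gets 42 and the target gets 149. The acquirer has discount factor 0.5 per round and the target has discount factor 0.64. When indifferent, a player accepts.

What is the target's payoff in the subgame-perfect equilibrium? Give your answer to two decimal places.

By backward induction:
Round 4 (the target proposes): the acquirer gets 42 if talks fail, so the target offers 42 and keeps 558.
Round 3 (the acquirer proposes): the target can get 558 next round, worth 0.64 × 558 = 357.12 now. The acquirer offers 357.12 and keeps 600 − 357.12 = 242.88.
Round 2 (the target proposes): the acquirer can get 242.88 next round, worth 0.5 × 242.88 = 121.44 now. The target offers 121.44 and keeps 600 − 121.44 = 478.56.
Round 1 (the acquirer proposes): the target can get 478.56 next round, worth 0.64 × 478.56 = 306.2784 now, so the acquirer offers 306.2784, keeping 293.7216.

306.28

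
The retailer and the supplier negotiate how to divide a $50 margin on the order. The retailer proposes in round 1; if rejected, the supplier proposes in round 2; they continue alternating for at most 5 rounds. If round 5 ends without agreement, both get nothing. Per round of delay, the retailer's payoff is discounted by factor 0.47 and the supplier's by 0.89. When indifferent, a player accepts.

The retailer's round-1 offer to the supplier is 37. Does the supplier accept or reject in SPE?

Round 5 (the retailer proposes): the supplier will accept anything ≥ 0, so the retailer offers 0 and keeps 50.
Round 4 (the supplier proposes): the retailer can get 50 next round, worth 0.47 × 50 = 23.5 now, so the supplier offers 23.5, keeping 26.5.
Round 3 (the retailer proposes): the supplier can get 26.5 next round, worth 0.89 × 26.5 = 23.585 now. The retailer offers 23.585 and keeps 50 − 23.585 = 26.415.
Round 2 (the supplier proposes): the retailer can get 26.415 next round, worth 0.47 × 26.415 = 12.41505 now, so the supplier offers 12.41505, keeping 37.58495.
So by rejecting in round 1, the supplier gets 37.58495 next round, worth 0.89 × 37.58495 = 33.4506055 now.
Offer 37 ≥ 33.4506055, so the supplier accepts.

Accept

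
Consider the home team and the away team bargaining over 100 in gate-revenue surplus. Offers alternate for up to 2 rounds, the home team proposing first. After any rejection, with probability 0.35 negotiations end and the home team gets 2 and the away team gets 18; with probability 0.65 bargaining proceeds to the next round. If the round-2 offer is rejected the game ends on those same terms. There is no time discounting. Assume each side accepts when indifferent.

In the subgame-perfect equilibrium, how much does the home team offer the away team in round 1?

70

By backward induction:
Round 2 (the away team proposes): the home team gets 2 if talks fail, so the away team offers 2 and keeps 98.
Round 1 (the home team proposes): rejecting gives the away team an expected 0.65 × 98 + 0.35 × 18 = 70, so the home team offers 70, keeping 30.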